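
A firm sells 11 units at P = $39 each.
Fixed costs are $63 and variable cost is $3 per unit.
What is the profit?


Total Revenue = P * Q = 39 * 11 = $429
Total Cost = FC + VC*Q = 63 + 3*11 = $96
Profit = TR - TC = 429 - 96 = $333

$333


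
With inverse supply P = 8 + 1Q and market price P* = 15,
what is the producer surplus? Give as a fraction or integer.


Minimum supply price (at Q=0): P_min = 8
Quantity supplied at P* = 15:
Q* = (15 - 8)/1 = 7
PS = (1/2) * Q* * (P* - P_min)
PS = (1/2) * 7 * (15 - 8)
PS = (1/2) * 7 * 7 = 49/2

49/2


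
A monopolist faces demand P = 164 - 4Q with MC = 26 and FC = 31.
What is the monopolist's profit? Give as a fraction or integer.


MR = MC: 164 - 8Q = 26
Q* = 69/4
P* = 164 - 4*69/4 = 95
Profit = (P* - MC)*Q* - FC
= (95 - 26)*69/4 - 31
= 69*69/4 - 31
= 4761/4 - 31 = 4637/4

4637/4


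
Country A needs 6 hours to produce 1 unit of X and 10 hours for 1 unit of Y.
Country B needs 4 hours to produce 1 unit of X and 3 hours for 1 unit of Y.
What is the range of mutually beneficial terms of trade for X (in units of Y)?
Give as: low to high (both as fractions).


Opportunity cost of X for Country A = hours_X / hours_Y = 6/10 = 3/5 units of Y
Opportunity cost of X for Country B = hours_X / hours_Y = 4/3 = 4/3 units of Y
Terms of trade must be between the two opportunity costs.
Range: 3/5 to 4/3

3/5 to 4/3


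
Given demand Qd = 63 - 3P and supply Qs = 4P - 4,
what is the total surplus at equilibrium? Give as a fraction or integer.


Find equilibrium: 63 - 3P = 4P - 4
63 + 4 = 7P
P* = 67/7 = 67/7
Q* = 4*67/7 - 4 = 240/7
Inverse demand: P = 21 - Q/3, so P_max = 21
Inverse supply: P = 1 + Q/4, so P_min = 1
CS = (1/2) * 240/7 * (21 - 67/7) = 9600/49
PS = (1/2) * 240/7 * (67/7 - 1) = 7200/49
TS = CS + PS = 9600/49 + 7200/49 = 2400/7

2400/7


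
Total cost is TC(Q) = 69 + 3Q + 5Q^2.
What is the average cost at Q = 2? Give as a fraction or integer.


TC(2) = 69 + 3*2 + 5*2^2
TC(2) = 69 + 6 + 20 = 95
AC = TC/Q = 95/2 = 95/2

95/2


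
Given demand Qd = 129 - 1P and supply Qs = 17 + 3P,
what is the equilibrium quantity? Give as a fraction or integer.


First find equilibrium price:
129 - 1P = 17 + 3P
P* = 112/4 = 28
Then substitute into demand:
Q* = 129 - 1 * 28 = 101

101


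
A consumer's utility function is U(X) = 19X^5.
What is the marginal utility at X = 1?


MU = dU/dX = 19*5*X^(5-1)
MU = 95*X^4
At X = 1:
MU = 95 * 1^4
MU = 95 * 1 = 95

95


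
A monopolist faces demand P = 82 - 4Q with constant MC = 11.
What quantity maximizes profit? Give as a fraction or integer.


TR = P*Q = (82 - 4Q)Q = 82Q - 4Q^2
MR = dTR/dQ = 82 - 8Q
Set MR = MC:
82 - 8Q = 11
71 = 8Q
Q* = 71/8 = 71/8

71/8


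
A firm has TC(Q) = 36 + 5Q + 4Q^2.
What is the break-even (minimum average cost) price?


AC(Q) = 36/Q + 5 + 4Q
To minimize: dAC/dQ = -36/Q^2 + 4 = 0
Q^2 = 36/4 = 9
Q* = 3
Min AC = 36/3 + 5 + 4*3
Min AC = 12 + 5 + 12 = 29

29


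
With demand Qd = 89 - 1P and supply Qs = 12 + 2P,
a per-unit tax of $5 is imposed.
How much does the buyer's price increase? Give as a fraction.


With a per-unit tax, the buyer's price increase depends on relative slopes.
Supply slope: d = 2, Demand slope: b = 1
Buyer's price increase = d * tax / (b + d)
= 2 * 5 / (1 + 2)
= 10 / 3 = 10/3

10/3


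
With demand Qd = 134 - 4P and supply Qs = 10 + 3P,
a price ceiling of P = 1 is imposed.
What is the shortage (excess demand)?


At P = 1:
Qd = 134 - 4*1 = 130
Qs = 10 + 3*1 = 13
Shortage = Qd - Qs = 130 - 13 = 117

117


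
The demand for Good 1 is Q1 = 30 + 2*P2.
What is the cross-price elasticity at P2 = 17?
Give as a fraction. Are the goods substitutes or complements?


dQ1/dP2 = 2
At P2 = 17: Q1 = 30 + 2*17 = 64
Exy = (dQ1/dP2)(P2/Q1) = 2 * 17 / 64 = 17/32
Since Exy > 0, the goods are substitutes.

17/32 (substitutes)


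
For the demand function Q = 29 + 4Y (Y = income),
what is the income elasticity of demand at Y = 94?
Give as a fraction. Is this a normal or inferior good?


dQ/dY = 4
At Y = 94: Q = 29 + 4*94 = 405
Ey = (dQ/dY)(Y/Q) = 4 * 94 / 405 = 376/405
Since Ey > 0, this is a normal good.

376/405 (normal good)


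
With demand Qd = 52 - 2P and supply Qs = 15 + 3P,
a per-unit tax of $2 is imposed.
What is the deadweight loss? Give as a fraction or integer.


Pre-tax equilibrium quantity: Q* = 186/5
Post-tax equilibrium quantity: Q_tax = 174/5
Reduction in quantity: Q* - Q_tax = 12/5
DWL = (1/2) * tax * (Q* - Q_tax)
DWL = (1/2) * 2 * 12/5 = 12/5

12/5


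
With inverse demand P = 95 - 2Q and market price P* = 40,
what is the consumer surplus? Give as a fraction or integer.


Maximum willingness to pay (at Q=0): P_max = 95
Quantity demanded at P* = 40:
Q* = (95 - 40)/2 = 55/2
CS = (1/2) * Q* * (P_max - P*)
CS = (1/2) * 55/2 * (95 - 40)
CS = (1/2) * 55/2 * 55 = 3025/4

3025/4


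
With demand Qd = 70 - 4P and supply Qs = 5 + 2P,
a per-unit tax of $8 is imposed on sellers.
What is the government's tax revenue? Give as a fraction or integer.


With tax on sellers, new supply: Qs' = 5 + 2(P - 8)
= 2P - 11
New equilibrium quantity:
Q_new = 16
Tax revenue = tax * Q_new = 8 * 16 = 128

128


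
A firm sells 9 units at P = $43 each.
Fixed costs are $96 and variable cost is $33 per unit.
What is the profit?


Total Revenue = P * Q = 43 * 9 = $387
Total Cost = FC + VC*Q = 96 + 33*9 = $393
Profit = TR - TC = 387 - 393 = $-6

$-6


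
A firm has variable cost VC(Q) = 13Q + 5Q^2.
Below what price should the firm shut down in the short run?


AVC(Q) = VC(Q)/Q = 13 + 5Q
AVC is increasing in Q, so minimum AVC is at Q -> 0+.
Min AVC = 13
The firm should shut down if P < 13.

13


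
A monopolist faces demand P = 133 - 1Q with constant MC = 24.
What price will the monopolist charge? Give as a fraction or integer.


MR = 133 - 2Q
Set MR = MC: 133 - 2Q = 24
Q* = 109/2
Substitute into demand:
P* = 133 - 1*109/2 = 157/2

157/2


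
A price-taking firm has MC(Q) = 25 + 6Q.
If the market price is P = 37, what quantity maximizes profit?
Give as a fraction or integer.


In perfect competition, profit is maximized where P = MC.
37 = 25 + 6Q
12 = 6Q
Q* = 12/6 = 2

2


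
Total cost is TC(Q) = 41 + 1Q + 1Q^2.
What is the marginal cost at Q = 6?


MC = dTC/dQ = 1 + 2*1*Q
At Q = 6:
MC = 1 + 2*6
MC = 1 + 12 = 13

13


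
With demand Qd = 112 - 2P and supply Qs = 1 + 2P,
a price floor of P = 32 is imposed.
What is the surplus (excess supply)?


At P = 32:
Qd = 112 - 2*32 = 48
Qs = 1 + 2*32 = 65
Surplus = Qs - Qd = 65 - 48 = 17

17


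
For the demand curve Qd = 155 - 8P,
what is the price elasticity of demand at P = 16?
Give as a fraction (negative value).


dQ/dP = -8
At P = 16: Q = 155 - 8*16 = 27
E = (dQ/dP)(P/Q) = (-8)(16/27) = -128/27

-128/27


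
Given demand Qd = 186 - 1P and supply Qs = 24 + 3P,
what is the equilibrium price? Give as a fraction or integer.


At equilibrium, Qd = Qs.
186 - 1P = 24 + 3P
186 - 24 = 1P + 3P
162 = 4P
P* = 162/4 = 81/2

81/2


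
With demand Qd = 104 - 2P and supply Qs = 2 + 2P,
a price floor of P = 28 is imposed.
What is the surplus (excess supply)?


At P = 28:
Qd = 104 - 2*28 = 48
Qs = 2 + 2*28 = 58
Surplus = Qs - Qd = 58 - 48 = 10

10


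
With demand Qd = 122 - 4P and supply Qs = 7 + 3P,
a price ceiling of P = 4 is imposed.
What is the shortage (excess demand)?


At P = 4:
Qd = 122 - 4*4 = 106
Qs = 7 + 3*4 = 19
Shortage = Qd - Qs = 106 - 19 = 87

87


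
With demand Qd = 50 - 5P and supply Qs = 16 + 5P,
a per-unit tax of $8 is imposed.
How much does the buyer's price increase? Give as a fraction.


With a per-unit tax, the buyer's price increase depends on relative slopes.
Supply slope: d = 5, Demand slope: b = 5
Buyer's price increase = d * tax / (b + d)
= 5 * 8 / (5 + 5)
= 40 / 10 = 4

4


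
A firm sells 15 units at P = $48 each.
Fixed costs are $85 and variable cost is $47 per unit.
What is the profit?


Total Revenue = P * Q = 48 * 15 = $720
Total Cost = FC + VC*Q = 85 + 47*15 = $790
Profit = TR - TC = 720 - 790 = $-70

$-70


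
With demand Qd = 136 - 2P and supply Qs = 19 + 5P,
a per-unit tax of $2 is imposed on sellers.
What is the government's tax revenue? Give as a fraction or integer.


With tax on sellers, new supply: Qs' = 19 + 5(P - 2)
= 9 + 5P
New equilibrium quantity:
Q_new = 698/7
Tax revenue = tax * Q_new = 2 * 698/7 = 1396/7

1396/7


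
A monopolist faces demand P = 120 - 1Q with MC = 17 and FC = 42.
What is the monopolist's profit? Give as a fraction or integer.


MR = MC: 120 - 2Q = 17
Q* = 103/2
P* = 120 - 1*103/2 = 137/2
Profit = (P* - MC)*Q* - FC
= (137/2 - 17)*103/2 - 42
= 103/2*103/2 - 42
= 10609/4 - 42 = 10441/4

10441/4


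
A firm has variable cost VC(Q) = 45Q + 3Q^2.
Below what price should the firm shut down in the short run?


AVC(Q) = VC(Q)/Q = 45 + 3Q
AVC is increasing in Q, so minimum AVC is at Q -> 0+.
Min AVC = 45
The firm should shut down if P < 45.

45


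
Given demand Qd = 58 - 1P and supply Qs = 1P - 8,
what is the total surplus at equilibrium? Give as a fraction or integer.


Find equilibrium: 58 - 1P = 1P - 8
58 + 8 = 2P
P* = 66/2 = 33
Q* = 1*33 - 8 = 25
Inverse demand: P = 58 - Q/1, so P_max = 58
Inverse supply: P = 8 + Q/1, so P_min = 8
CS = (1/2) * 25 * (58 - 33) = 625/2
PS = (1/2) * 25 * (33 - 8) = 625/2
TS = CS + PS = 625/2 + 625/2 = 625

625


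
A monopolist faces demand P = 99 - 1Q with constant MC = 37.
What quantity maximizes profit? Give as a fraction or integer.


TR = P*Q = (99 - 1Q)Q = 99Q - 1Q^2
MR = dTR/dQ = 99 - 2Q
Set MR = MC:
99 - 2Q = 37
62 = 2Q
Q* = 62/2 = 31

31


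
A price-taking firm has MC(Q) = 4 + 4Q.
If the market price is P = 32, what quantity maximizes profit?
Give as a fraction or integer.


In perfect competition, profit is maximized where P = MC.
32 = 4 + 4Q
28 = 4Q
Q* = 28/4 = 7

7


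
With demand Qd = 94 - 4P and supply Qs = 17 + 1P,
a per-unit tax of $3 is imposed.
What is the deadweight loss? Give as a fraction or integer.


Pre-tax equilibrium quantity: Q* = 162/5
Post-tax equilibrium quantity: Q_tax = 30
Reduction in quantity: Q* - Q_tax = 12/5
DWL = (1/2) * tax * (Q* - Q_tax)
DWL = (1/2) * 3 * 12/5 = 18/5

18/5


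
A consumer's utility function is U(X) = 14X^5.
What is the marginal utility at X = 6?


MU = dU/dX = 14*5*X^(5-1)
MU = 70*X^4
At X = 6:
MU = 70 * 6^4
MU = 70 * 1296 = 90720

90720


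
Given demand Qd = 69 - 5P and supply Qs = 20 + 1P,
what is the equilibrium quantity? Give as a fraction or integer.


First find equilibrium price:
69 - 5P = 20 + 1P
P* = 49/6 = 49/6
Then substitute into demand:
Q* = 69 - 5 * 49/6 = 169/6

169/6


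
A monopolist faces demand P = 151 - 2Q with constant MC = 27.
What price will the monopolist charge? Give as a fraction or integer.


MR = 151 - 4Q
Set MR = MC: 151 - 4Q = 27
Q* = 31
Substitute into demand:
P* = 151 - 2*31 = 89

89


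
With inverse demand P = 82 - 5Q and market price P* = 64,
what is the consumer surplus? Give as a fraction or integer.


Maximum willingness to pay (at Q=0): P_max = 82
Quantity demanded at P* = 64:
Q* = (82 - 64)/5 = 18/5
CS = (1/2) * Q* * (P_max - P*)
CS = (1/2) * 18/5 * (82 - 64)
CS = (1/2) * 18/5 * 18 = 162/5

162/5


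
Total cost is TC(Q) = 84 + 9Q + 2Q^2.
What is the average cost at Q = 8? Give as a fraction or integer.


TC(8) = 84 + 9*8 + 2*8^2
TC(8) = 84 + 72 + 128 = 284
AC = TC/Q = 284/8 = 71/2

71/2


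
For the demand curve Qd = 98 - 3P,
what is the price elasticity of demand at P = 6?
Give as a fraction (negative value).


dQ/dP = -3
At P = 6: Q = 98 - 3*6 = 80
E = (dQ/dP)(P/Q) = (-3)(6/80) = -9/40

-9/40


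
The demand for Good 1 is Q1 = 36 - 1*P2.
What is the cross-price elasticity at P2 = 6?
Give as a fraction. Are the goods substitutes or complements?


dQ1/dP2 = -1
At P2 = 6: Q1 = 36 - 1*6 = 30
Exy = (dQ1/dP2)(P2/Q1) = -1 * 6 / 30 = -1/5
Since Exy < 0, the goods are complements.

-1/5 (complements)


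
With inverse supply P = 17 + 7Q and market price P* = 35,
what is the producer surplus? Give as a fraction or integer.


Minimum supply price (at Q=0): P_min = 17
Quantity supplied at P* = 35:
Q* = (35 - 17)/7 = 18/7
PS = (1/2) * Q* * (P* - P_min)
PS = (1/2) * 18/7 * (35 - 17)
PS = (1/2) * 18/7 * 18 = 162/7

162/7


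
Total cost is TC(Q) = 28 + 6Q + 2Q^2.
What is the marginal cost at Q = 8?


MC = dTC/dQ = 6 + 2*2*Q
At Q = 8:
MC = 6 + 4*8
MC = 6 + 32 = 38

38


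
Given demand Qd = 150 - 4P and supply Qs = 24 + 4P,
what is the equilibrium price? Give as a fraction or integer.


At equilibrium, Qd = Qs.
150 - 4P = 24 + 4P
150 - 24 = 4P + 4P
126 = 8P
P* = 126/8 = 63/4

63/4


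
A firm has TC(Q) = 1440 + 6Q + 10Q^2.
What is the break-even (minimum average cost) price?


AC(Q) = 1440/Q + 6 + 10Q
To minimize: dAC/dQ = -1440/Q^2 + 10 = 0
Q^2 = 1440/10 = 144
Q* = 12
Min AC = 1440/12 + 6 + 10*12
Min AC = 120 + 6 + 120 = 246

246


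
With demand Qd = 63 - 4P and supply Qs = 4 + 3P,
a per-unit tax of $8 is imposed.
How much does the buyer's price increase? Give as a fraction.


With a per-unit tax, the buyer's price increase depends on relative slopes.
Supply slope: d = 3, Demand slope: b = 4
Buyer's price increase = d * tax / (b + d)
= 3 * 8 / (4 + 3)
= 24 / 7 = 24/7

24/7


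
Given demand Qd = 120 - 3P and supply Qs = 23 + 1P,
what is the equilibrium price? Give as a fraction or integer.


At equilibrium, Qd = Qs.
120 - 3P = 23 + 1P
120 - 23 = 3P + 1P
97 = 4P
P* = 97/4 = 97/4

97/4


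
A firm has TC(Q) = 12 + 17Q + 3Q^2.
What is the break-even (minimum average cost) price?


AC(Q) = 12/Q + 17 + 3Q
To minimize: dAC/dQ = -12/Q^2 + 3 = 0
Q^2 = 12/3 = 4
Q* = 2
Min AC = 12/2 + 17 + 3*2
Min AC = 6 + 17 + 6 = 29

29


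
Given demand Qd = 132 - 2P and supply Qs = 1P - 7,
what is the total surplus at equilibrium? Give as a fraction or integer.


Find equilibrium: 132 - 2P = 1P - 7
132 + 7 = 3P
P* = 139/3 = 139/3
Q* = 1*139/3 - 7 = 118/3
Inverse demand: P = 66 - Q/2, so P_max = 66
Inverse supply: P = 7 + Q/1, so P_min = 7
CS = (1/2) * 118/3 * (66 - 139/3) = 3481/9
PS = (1/2) * 118/3 * (139/3 - 7) = 6962/9
TS = CS + PS = 3481/9 + 6962/9 = 3481/3

3481/3


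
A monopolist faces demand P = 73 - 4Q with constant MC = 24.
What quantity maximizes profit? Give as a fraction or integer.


TR = P*Q = (73 - 4Q)Q = 73Q - 4Q^2
MR = dTR/dQ = 73 - 8Q
Set MR = MC:
73 - 8Q = 24
49 = 8Q
Q* = 49/8 = 49/8

49/8


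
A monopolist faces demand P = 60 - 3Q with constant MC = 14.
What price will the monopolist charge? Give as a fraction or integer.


MR = 60 - 6Q
Set MR = MC: 60 - 6Q = 14
Q* = 23/3
Substitute into demand:
P* = 60 - 3*23/3 = 37

37


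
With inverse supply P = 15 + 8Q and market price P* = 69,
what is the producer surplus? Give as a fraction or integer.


Minimum supply price (at Q=0): P_min = 15
Quantity supplied at P* = 69:
Q* = (69 - 15)/8 = 27/4
PS = (1/2) * Q* * (P* - P_min)
PS = (1/2) * 27/4 * (69 - 15)
PS = (1/2) * 27/4 * 54 = 729/4

729/4


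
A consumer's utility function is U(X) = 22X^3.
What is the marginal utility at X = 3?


MU = dU/dX = 22*3*X^(3-1)
MU = 66*X^2
At X = 3:
MU = 66 * 3^2
MU = 66 * 9 = 594

594


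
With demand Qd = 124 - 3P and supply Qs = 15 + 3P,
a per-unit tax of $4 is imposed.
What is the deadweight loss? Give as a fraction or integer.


Pre-tax equilibrium quantity: Q* = 139/2
Post-tax equilibrium quantity: Q_tax = 127/2
Reduction in quantity: Q* - Q_tax = 6
DWL = (1/2) * tax * (Q* - Q_tax)
DWL = (1/2) * 4 * 6 = 12

12


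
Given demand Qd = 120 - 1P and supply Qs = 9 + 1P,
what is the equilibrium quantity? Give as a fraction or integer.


First find equilibrium price:
120 - 1P = 9 + 1P
P* = 111/2 = 111/2
Then substitute into demand:
Q* = 120 - 1 * 111/2 = 129/2

129/2


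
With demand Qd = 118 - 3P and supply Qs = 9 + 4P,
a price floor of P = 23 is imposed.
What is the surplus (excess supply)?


At P = 23:
Qd = 118 - 3*23 = 49
Qs = 9 + 4*23 = 101
Surplus = Qs - Qd = 101 - 49 = 52

52


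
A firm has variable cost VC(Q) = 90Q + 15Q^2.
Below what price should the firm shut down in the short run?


AVC(Q) = VC(Q)/Q = 90 + 15Q
AVC is increasing in Q, so minimum AVC is at Q -> 0+.
Min AVC = 90
The firm should shut down if P < 90.

90


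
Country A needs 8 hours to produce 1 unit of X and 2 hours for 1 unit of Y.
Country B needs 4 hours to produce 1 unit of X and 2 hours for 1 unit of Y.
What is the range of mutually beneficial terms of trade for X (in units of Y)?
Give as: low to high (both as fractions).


Opportunity cost of X for Country A = hours_X / hours_Y = 8/2 = 4 units of Y
Opportunity cost of X for Country B = hours_X / hours_Y = 4/2 = 2 units of Y
Terms of trade must be between the two opportunity costs.
Range: 2 to 4

2 to 4


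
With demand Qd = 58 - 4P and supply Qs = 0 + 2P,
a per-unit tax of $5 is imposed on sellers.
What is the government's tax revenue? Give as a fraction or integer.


With tax on sellers, new supply: Qs' = 0 + 2(P - 5)
= 2P - 10
New equilibrium quantity:
Q_new = 38/3
Tax revenue = tax * Q_new = 5 * 38/3 = 190/3

190/3


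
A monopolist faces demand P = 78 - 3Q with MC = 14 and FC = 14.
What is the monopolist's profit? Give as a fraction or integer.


MR = MC: 78 - 6Q = 14
Q* = 32/3
P* = 78 - 3*32/3 = 46
Profit = (P* - MC)*Q* - FC
= (46 - 14)*32/3 - 14
= 32*32/3 - 14
= 1024/3 - 14 = 982/3

982/3


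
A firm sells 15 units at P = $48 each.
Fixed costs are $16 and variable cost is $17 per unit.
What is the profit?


Total Revenue = P * Q = 48 * 15 = $720
Total Cost = FC + VC*Q = 16 + 17*15 = $271
Profit = TR - TC = 720 - 271 = $449

$449


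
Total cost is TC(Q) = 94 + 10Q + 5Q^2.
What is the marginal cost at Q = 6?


MC = dTC/dQ = 10 + 2*5*Q
At Q = 6:
MC = 10 + 10*6
MC = 10 + 60 = 70

70


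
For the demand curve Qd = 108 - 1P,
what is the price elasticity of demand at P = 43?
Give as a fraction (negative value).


dQ/dP = -1
At P = 43: Q = 108 - 1*43 = 65
E = (dQ/dP)(P/Q) = (-1)(43/65) = -43/65

-43/65


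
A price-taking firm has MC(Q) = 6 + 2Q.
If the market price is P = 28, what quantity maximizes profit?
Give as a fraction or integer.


In perfect competition, profit is maximized where P = MC.
28 = 6 + 2Q
22 = 2Q
Q* = 22/2 = 11

11


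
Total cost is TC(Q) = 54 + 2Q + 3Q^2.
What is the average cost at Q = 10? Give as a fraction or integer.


TC(10) = 54 + 2*10 + 3*10^2
TC(10) = 54 + 20 + 300 = 374
AC = TC/Q = 374/10 = 187/5

187/5


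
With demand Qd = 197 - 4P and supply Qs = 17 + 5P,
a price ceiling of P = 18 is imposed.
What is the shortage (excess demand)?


At P = 18:
Qd = 197 - 4*18 = 125
Qs = 17 + 5*18 = 107
Shortage = Qd - Qs = 125 - 107 = 18

18


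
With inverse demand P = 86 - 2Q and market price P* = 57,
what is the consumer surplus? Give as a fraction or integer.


Maximum willingness to pay (at Q=0): P_max = 86
Quantity demanded at P* = 57:
Q* = (86 - 57)/2 = 29/2
CS = (1/2) * Q* * (P_max - P*)
CS = (1/2) * 29/2 * (86 - 57)
CS = (1/2) * 29/2 * 29 = 841/4

841/4


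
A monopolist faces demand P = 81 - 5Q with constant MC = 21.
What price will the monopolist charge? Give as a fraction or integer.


MR = 81 - 10Q
Set MR = MC: 81 - 10Q = 21
Q* = 6
Substitute into demand:
P* = 81 - 5*6 = 51

51


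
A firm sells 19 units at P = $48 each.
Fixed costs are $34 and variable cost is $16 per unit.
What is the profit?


Total Revenue = P * Q = 48 * 19 = $912
Total Cost = FC + VC*Q = 34 + 16*19 = $338
Profit = TR - TC = 912 - 338 = $574

$574


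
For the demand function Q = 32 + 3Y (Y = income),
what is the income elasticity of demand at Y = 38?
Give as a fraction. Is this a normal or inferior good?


dQ/dY = 3
At Y = 38: Q = 32 + 3*38 = 146
Ey = (dQ/dY)(Y/Q) = 3 * 38 / 146 = 57/73
Since Ey > 0, this is a normal good.

57/73 (normal good)


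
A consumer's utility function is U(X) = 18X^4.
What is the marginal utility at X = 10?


MU = dU/dX = 18*4*X^(4-1)
MU = 72*X^3
At X = 10:
MU = 72 * 10^3
MU = 72 * 1000 = 72000

72000


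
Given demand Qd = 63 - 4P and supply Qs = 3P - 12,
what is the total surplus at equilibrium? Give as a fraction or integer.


Find equilibrium: 63 - 4P = 3P - 12
63 + 12 = 7P
P* = 75/7 = 75/7
Q* = 3*75/7 - 12 = 141/7
Inverse demand: P = 63/4 - Q/4, so P_max = 63/4
Inverse supply: P = 4 + Q/3, so P_min = 4
CS = (1/2) * 141/7 * (63/4 - 75/7) = 19881/392
PS = (1/2) * 141/7 * (75/7 - 4) = 6627/98
TS = CS + PS = 19881/392 + 6627/98 = 6627/56

6627/56


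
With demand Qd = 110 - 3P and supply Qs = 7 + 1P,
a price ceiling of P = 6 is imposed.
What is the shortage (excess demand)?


At P = 6:
Qd = 110 - 3*6 = 92
Qs = 7 + 1*6 = 13
Shortage = Qd - Qs = 92 - 13 = 79

79


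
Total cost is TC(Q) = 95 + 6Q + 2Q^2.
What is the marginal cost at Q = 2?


MC = dTC/dQ = 6 + 2*2*Q
At Q = 2:
MC = 6 + 4*2
MC = 6 + 8 = 14

14


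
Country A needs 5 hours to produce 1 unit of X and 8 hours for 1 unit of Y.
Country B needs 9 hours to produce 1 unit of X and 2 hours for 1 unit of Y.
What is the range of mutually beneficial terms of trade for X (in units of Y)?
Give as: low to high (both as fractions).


Opportunity cost of X for Country A = hours_X / hours_Y = 5/8 = 5/8 units of Y
Opportunity cost of X for Country B = hours_X / hours_Y = 9/2 = 9/2 units of Y
Terms of trade must be between the two opportunity costs.
Range: 5/8 to 9/2

5/8 to 9/2


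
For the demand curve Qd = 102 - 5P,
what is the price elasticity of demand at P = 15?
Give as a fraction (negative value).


dQ/dP = -5
At P = 15: Q = 102 - 5*15 = 27
E = (dQ/dP)(P/Q) = (-5)(15/27) = -25/9

-25/9


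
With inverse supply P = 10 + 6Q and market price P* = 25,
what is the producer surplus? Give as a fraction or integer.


Minimum supply price (at Q=0): P_min = 10
Quantity supplied at P* = 25:
Q* = (25 - 10)/6 = 5/2
PS = (1/2) * Q* * (P* - P_min)
PS = (1/2) * 5/2 * (25 - 10)
PS = (1/2) * 5/2 * 15 = 75/4

75/4


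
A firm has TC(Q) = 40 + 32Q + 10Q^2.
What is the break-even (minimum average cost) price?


AC(Q) = 40/Q + 32 + 10Q
To minimize: dAC/dQ = -40/Q^2 + 10 = 0
Q^2 = 40/10 = 4
Q* = 2
Min AC = 40/2 + 32 + 10*2
Min AC = 20 + 32 + 20 = 72

72


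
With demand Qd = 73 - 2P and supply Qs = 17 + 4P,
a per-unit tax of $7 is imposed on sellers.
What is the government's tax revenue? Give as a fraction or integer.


With tax on sellers, new supply: Qs' = 17 + 4(P - 7)
= 4P - 11
New equilibrium quantity:
Q_new = 45
Tax revenue = tax * Q_new = 7 * 45 = 315

315


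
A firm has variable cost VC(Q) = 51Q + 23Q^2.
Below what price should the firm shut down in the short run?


AVC(Q) = VC(Q)/Q = 51 + 23Q
AVC is increasing in Q, so minimum AVC is at Q -> 0+.
Min AVC = 51
The firm should shut down if P < 51.

51


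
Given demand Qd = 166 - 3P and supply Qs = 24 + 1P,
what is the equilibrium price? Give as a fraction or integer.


At equilibrium, Qd = Qs.
166 - 3P = 24 + 1P
166 - 24 = 3P + 1P
142 = 4P
P* = 142/4 = 71/2

71/2


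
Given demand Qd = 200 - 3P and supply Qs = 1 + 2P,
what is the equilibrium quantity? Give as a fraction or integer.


First find equilibrium price:
200 - 3P = 1 + 2P
P* = 199/5 = 199/5
Then substitute into demand:
Q* = 200 - 3 * 199/5 = 403/5

403/5


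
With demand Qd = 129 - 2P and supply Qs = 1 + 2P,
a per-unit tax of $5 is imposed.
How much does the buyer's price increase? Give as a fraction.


With a per-unit tax, the buyer's price increase depends on relative slopes.
Supply slope: d = 2, Demand slope: b = 2
Buyer's price increase = d * tax / (b + d)
= 2 * 5 / (2 + 2)
= 10 / 4 = 5/2

5/2


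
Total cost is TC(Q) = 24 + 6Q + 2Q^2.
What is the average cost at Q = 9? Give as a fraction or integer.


TC(9) = 24 + 6*9 + 2*9^2
TC(9) = 24 + 54 + 162 = 240
AC = TC/Q = 240/9 = 80/3

80/3


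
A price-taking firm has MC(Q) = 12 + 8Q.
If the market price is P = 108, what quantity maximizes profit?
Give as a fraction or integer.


In perfect competition, profit is maximized where P = MC.
108 = 12 + 8Q
96 = 8Q
Q* = 96/8 = 12

12


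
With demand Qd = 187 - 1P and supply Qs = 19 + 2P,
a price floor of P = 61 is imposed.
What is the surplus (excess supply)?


At P = 61:
Qd = 187 - 1*61 = 126
Qs = 19 + 2*61 = 141
Surplus = Qs - Qd = 141 - 126 = 15

15


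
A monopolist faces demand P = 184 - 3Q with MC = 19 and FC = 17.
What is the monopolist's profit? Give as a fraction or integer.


MR = MC: 184 - 6Q = 19
Q* = 55/2
P* = 184 - 3*55/2 = 203/2
Profit = (P* - MC)*Q* - FC
= (203/2 - 19)*55/2 - 17
= 165/2*55/2 - 17
= 9075/4 - 17 = 9007/4

9007/4


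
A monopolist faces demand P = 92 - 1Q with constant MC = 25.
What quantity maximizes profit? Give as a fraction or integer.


TR = P*Q = (92 - 1Q)Q = 92Q - 1Q^2
MR = dTR/dQ = 92 - 2Q
Set MR = MC:
92 - 2Q = 25
67 = 2Q
Q* = 67/2 = 67/2

67/2


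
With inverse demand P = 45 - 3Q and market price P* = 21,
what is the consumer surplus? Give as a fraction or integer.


Maximum willingness to pay (at Q=0): P_max = 45
Quantity demanded at P* = 21:
Q* = (45 - 21)/3 = 8
CS = (1/2) * Q* * (P_max - P*)
CS = (1/2) * 8 * (45 - 21)
CS = (1/2) * 8 * 24 = 96

96


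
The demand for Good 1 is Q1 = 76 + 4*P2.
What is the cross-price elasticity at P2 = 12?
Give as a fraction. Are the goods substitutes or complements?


dQ1/dP2 = 4
At P2 = 12: Q1 = 76 + 4*12 = 124
Exy = (dQ1/dP2)(P2/Q1) = 4 * 12 / 124 = 12/31
Since Exy > 0, the goods are substitutes.

12/31 (substitutes)


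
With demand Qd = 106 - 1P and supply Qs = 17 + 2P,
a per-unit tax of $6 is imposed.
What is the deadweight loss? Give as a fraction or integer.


Pre-tax equilibrium quantity: Q* = 229/3
Post-tax equilibrium quantity: Q_tax = 217/3
Reduction in quantity: Q* - Q_tax = 4
DWL = (1/2) * tax * (Q* - Q_tax)
DWL = (1/2) * 6 * 4 = 12

12


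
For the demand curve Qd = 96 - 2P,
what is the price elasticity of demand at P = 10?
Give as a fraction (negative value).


dQ/dP = -2
At P = 10: Q = 96 - 2*10 = 76
E = (dQ/dP)(P/Q) = (-2)(10/76) = -5/19

-5/19


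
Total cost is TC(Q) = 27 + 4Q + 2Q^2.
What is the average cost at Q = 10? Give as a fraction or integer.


TC(10) = 27 + 4*10 + 2*10^2
TC(10) = 27 + 40 + 200 = 267
AC = TC/Q = 267/10 = 267/10

267/10


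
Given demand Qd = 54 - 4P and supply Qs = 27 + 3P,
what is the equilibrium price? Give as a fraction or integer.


At equilibrium, Qd = Qs.
54 - 4P = 27 + 3P
54 - 27 = 4P + 3P
27 = 7P
P* = 27/7 = 27/7

27/7


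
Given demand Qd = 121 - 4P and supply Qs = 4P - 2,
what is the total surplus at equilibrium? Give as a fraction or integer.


Find equilibrium: 121 - 4P = 4P - 2
121 + 2 = 8P
P* = 123/8 = 123/8
Q* = 4*123/8 - 2 = 119/2
Inverse demand: P = 121/4 - Q/4, so P_max = 121/4
Inverse supply: P = 1/2 + Q/4, so P_min = 1/2
CS = (1/2) * 119/2 * (121/4 - 123/8) = 14161/32
PS = (1/2) * 119/2 * (123/8 - 1/2) = 14161/32
TS = CS + PS = 14161/32 + 14161/32 = 14161/16

14161/16


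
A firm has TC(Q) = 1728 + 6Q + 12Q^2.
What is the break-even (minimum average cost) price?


AC(Q) = 1728/Q + 6 + 12Q
To minimize: dAC/dQ = -1728/Q^2 + 12 = 0
Q^2 = 1728/12 = 144
Q* = 12
Min AC = 1728/12 + 6 + 12*12
Min AC = 144 + 6 + 144 = 294

294


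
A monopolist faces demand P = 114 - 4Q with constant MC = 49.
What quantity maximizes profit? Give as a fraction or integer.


TR = P*Q = (114 - 4Q)Q = 114Q - 4Q^2
MR = dTR/dQ = 114 - 8Q
Set MR = MC:
114 - 8Q = 49
65 = 8Q
Q* = 65/8 = 65/8

65/8


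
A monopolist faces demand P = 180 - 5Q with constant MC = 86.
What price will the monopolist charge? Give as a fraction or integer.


MR = 180 - 10Q
Set MR = MC: 180 - 10Q = 86
Q* = 47/5
Substitute into demand:
P* = 180 - 5*47/5 = 133

133


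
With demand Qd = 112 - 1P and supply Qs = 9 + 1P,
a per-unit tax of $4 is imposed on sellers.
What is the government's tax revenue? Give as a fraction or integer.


With tax on sellers, new supply: Qs' = 9 + 1(P - 4)
= 5 + 1P
New equilibrium quantity:
Q_new = 117/2
Tax revenue = tax * Q_new = 4 * 117/2 = 234

234


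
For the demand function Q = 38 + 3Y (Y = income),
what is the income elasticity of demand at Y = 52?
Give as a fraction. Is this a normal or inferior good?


dQ/dY = 3
At Y = 52: Q = 38 + 3*52 = 194
Ey = (dQ/dY)(Y/Q) = 3 * 52 / 194 = 78/97
Since Ey > 0, this is a normal good.

78/97 (normal good)


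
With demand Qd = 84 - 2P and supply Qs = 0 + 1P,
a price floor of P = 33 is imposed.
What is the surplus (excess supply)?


At P = 33:
Qd = 84 - 2*33 = 18
Qs = 0 + 1*33 = 33
Surplus = Qs - Qd = 33 - 18 = 15

15


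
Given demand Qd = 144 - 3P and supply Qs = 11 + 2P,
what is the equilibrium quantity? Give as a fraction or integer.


First find equilibrium price:
144 - 3P = 11 + 2P
P* = 133/5 = 133/5
Then substitute into demand:
Q* = 144 - 3 * 133/5 = 321/5

321/5


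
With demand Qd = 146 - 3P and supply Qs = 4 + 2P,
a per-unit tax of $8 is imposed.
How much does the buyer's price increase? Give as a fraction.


With a per-unit tax, the buyer's price increase depends on relative slopes.
Supply slope: d = 2, Demand slope: b = 3
Buyer's price increase = d * tax / (b + d)
= 2 * 8 / (3 + 2)
= 16 / 5 = 16/5

16/5


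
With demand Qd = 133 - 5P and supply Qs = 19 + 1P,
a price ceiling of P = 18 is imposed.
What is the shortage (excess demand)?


At P = 18:
Qd = 133 - 5*18 = 43
Qs = 19 + 1*18 = 37
Shortage = Qd - Qs = 43 - 37 = 6

6


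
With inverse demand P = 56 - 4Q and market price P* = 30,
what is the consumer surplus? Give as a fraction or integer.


Maximum willingness to pay (at Q=0): P_max = 56
Quantity demanded at P* = 30:
Q* = (56 - 30)/4 = 13/2
CS = (1/2) * Q* * (P_max - P*)
CS = (1/2) * 13/2 * (56 - 30)
CS = (1/2) * 13/2 * 26 = 169/2

169/2


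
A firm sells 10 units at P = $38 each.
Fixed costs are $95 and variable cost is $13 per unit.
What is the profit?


Total Revenue = P * Q = 38 * 10 = $380
Total Cost = FC + VC*Q = 95 + 13*10 = $225
Profit = TR - TC = 380 - 225 = $155

$155


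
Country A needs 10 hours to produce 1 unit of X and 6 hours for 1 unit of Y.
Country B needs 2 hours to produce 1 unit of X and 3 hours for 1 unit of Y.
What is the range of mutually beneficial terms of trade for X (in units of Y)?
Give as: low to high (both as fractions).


Opportunity cost of X for Country A = hours_X / hours_Y = 10/6 = 5/3 units of Y
Opportunity cost of X for Country B = hours_X / hours_Y = 2/3 = 2/3 units of Y
Terms of trade must be between the two opportunity costs.
Range: 2/3 to 5/3

2/3 to 5/3


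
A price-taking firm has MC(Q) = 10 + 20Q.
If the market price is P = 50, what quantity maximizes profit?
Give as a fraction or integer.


In perfect competition, profit is maximized where P = MC.
50 = 10 + 20Q
40 = 20Q
Q* = 40/20 = 2

2


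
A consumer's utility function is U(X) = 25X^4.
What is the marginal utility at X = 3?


MU = dU/dX = 25*4*X^(4-1)
MU = 100*X^3
At X = 3:
MU = 100 * 3^3
MU = 100 * 27 = 2700

2700


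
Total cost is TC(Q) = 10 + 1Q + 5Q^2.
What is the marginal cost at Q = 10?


MC = dTC/dQ = 1 + 2*5*Q
At Q = 10:
MC = 1 + 10*10
MC = 1 + 100 = 101

101


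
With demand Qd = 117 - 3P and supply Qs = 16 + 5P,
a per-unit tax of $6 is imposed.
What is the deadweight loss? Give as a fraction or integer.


Pre-tax equilibrium quantity: Q* = 633/8
Post-tax equilibrium quantity: Q_tax = 543/8
Reduction in quantity: Q* - Q_tax = 45/4
DWL = (1/2) * tax * (Q* - Q_tax)
DWL = (1/2) * 6 * 45/4 = 135/4

135/4


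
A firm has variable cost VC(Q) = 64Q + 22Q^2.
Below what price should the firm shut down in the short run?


AVC(Q) = VC(Q)/Q = 64 + 22Q
AVC is increasing in Q, so minimum AVC is at Q -> 0+.
Min AVC = 64
The firm should shut down if P < 64.

64


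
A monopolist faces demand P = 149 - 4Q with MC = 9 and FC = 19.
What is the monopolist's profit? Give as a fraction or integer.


MR = MC: 149 - 8Q = 9
Q* = 35/2
P* = 149 - 4*35/2 = 79
Profit = (P* - MC)*Q* - FC
= (79 - 9)*35/2 - 19
= 70*35/2 - 19
= 1225 - 19 = 1206

1206


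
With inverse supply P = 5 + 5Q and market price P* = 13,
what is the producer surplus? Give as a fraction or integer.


Minimum supply price (at Q=0): P_min = 5
Quantity supplied at P* = 13:
Q* = (13 - 5)/5 = 8/5
PS = (1/2) * Q* * (P* - P_min)
PS = (1/2) * 8/5 * (13 - 5)
PS = (1/2) * 8/5 * 8 = 32/5

32/5


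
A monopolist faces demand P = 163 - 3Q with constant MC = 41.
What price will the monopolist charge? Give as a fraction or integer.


MR = 163 - 6Q
Set MR = MC: 163 - 6Q = 41
Q* = 61/3
Substitute into demand:
P* = 163 - 3*61/3 = 102

102


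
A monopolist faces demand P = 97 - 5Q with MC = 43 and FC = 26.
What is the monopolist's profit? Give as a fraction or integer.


MR = MC: 97 - 10Q = 43
Q* = 27/5
P* = 97 - 5*27/5 = 70
Profit = (P* - MC)*Q* - FC
= (70 - 43)*27/5 - 26
= 27*27/5 - 26
= 729/5 - 26 = 599/5

599/5


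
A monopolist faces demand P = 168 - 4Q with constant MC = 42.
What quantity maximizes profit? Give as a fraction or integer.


TR = P*Q = (168 - 4Q)Q = 168Q - 4Q^2
MR = dTR/dQ = 168 - 8Q
Set MR = MC:
168 - 8Q = 42
126 = 8Q
Q* = 126/8 = 63/4

63/4


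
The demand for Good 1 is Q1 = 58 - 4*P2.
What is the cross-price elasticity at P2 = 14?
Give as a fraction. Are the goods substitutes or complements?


dQ1/dP2 = -4
At P2 = 14: Q1 = 58 - 4*14 = 2
Exy = (dQ1/dP2)(P2/Q1) = -4 * 14 / 2 = -28
Since Exy < 0, the goods are complements.

-28 (complements)


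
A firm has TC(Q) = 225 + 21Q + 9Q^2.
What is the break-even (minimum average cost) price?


AC(Q) = 225/Q + 21 + 9Q
To minimize: dAC/dQ = -225/Q^2 + 9 = 0
Q^2 = 225/9 = 25
Q* = 5
Min AC = 225/5 + 21 + 9*5
Min AC = 45 + 21 + 45 = 111

111


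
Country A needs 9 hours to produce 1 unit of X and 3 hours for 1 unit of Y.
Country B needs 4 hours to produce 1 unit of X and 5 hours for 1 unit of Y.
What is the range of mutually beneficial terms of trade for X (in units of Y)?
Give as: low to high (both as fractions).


Opportunity cost of X for Country A = hours_X / hours_Y = 9/3 = 3 units of Y
Opportunity cost of X for Country B = hours_X / hours_Y = 4/5 = 4/5 units of Y
Terms of trade must be between the two opportunity costs.
Range: 4/5 to 3

4/5 to 3


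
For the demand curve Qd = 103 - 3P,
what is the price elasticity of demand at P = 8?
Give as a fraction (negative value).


dQ/dP = -3
At P = 8: Q = 103 - 3*8 = 79
E = (dQ/dP)(P/Q) = (-3)(8/79) = -24/79

-24/79


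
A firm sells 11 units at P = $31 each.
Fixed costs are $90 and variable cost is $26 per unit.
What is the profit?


Total Revenue = P * Q = 31 * 11 = $341
Total Cost = FC + VC*Q = 90 + 26*11 = $376
Profit = TR - TC = 341 - 376 = $-35

$-35


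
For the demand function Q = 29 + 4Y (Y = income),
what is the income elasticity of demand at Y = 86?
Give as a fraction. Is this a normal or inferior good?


dQ/dY = 4
At Y = 86: Q = 29 + 4*86 = 373
Ey = (dQ/dY)(Y/Q) = 4 * 86 / 373 = 344/373
Since Ey > 0, this is a normal good.

344/373 (normal good)


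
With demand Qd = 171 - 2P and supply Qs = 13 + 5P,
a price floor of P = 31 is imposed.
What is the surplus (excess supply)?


At P = 31:
Qd = 171 - 2*31 = 109
Qs = 13 + 5*31 = 168
Surplus = Qs - Qd = 168 - 109 = 59

59


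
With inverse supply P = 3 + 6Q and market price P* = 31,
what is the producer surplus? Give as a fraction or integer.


Minimum supply price (at Q=0): P_min = 3
Quantity supplied at P* = 31:
Q* = (31 - 3)/6 = 14/3
PS = (1/2) * Q* * (P* - P_min)
PS = (1/2) * 14/3 * (31 - 3)
PS = (1/2) * 14/3 * 28 = 196/3

196/3


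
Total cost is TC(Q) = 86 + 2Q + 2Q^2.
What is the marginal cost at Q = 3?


MC = dTC/dQ = 2 + 2*2*Q
At Q = 3:
MC = 2 + 4*3
MC = 2 + 12 = 14

14


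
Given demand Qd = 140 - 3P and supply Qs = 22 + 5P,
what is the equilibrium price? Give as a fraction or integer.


At equilibrium, Qd = Qs.
140 - 3P = 22 + 5P
140 - 22 = 3P + 5P
118 = 8P
P* = 118/8 = 59/4

59/4


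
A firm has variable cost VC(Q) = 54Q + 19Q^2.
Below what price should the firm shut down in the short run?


AVC(Q) = VC(Q)/Q = 54 + 19Q
AVC is increasing in Q, so minimum AVC is at Q -> 0+.
Min AVC = 54
The firm should shut down if P < 54.

54


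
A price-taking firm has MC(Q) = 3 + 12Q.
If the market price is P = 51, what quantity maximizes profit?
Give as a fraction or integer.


In perfect competition, profit is maximized where P = MC.
51 = 3 + 12Q
48 = 12Q
Q* = 48/12 = 4

4


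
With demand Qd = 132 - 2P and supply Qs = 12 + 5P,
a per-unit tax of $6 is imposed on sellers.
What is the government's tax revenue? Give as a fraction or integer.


With tax on sellers, new supply: Qs' = 12 + 5(P - 6)
= 5P - 18
New equilibrium quantity:
Q_new = 624/7
Tax revenue = tax * Q_new = 6 * 624/7 = 3744/7

3744/7


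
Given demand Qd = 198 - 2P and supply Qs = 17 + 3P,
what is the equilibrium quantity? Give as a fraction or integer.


First find equilibrium price:
198 - 2P = 17 + 3P
P* = 181/5 = 181/5
Then substitute into demand:
Q* = 198 - 2 * 181/5 = 628/5

628/5


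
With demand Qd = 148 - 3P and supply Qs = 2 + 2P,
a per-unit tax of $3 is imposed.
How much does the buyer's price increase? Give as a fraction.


With a per-unit tax, the buyer's price increase depends on relative slopes.
Supply slope: d = 2, Demand slope: b = 3
Buyer's price increase = d * tax / (b + d)
= 2 * 3 / (3 + 2)
= 6 / 5 = 6/5

6/5


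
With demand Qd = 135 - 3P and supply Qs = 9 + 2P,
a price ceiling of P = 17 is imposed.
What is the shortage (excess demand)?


At P = 17:
Qd = 135 - 3*17 = 84
Qs = 9 + 2*17 = 43
Shortage = Qd - Qs = 84 - 43 = 41

41


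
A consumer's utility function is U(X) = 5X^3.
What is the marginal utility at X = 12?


MU = dU/dX = 5*3*X^(3-1)
MU = 15*X^2
At X = 12:
MU = 15 * 12^2
MU = 15 * 144 = 2160

2160


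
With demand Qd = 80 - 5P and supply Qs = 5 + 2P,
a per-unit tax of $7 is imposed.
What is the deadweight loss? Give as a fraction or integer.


Pre-tax equilibrium quantity: Q* = 185/7
Post-tax equilibrium quantity: Q_tax = 115/7
Reduction in quantity: Q* - Q_tax = 10
DWL = (1/2) * tax * (Q* - Q_tax)
DWL = (1/2) * 7 * 10 = 35

35


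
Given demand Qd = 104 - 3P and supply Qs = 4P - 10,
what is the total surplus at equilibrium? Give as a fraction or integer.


Find equilibrium: 104 - 3P = 4P - 10
104 + 10 = 7P
P* = 114/7 = 114/7
Q* = 4*114/7 - 10 = 386/7
Inverse demand: P = 104/3 - Q/3, so P_max = 104/3
Inverse supply: P = 5/2 + Q/4, so P_min = 5/2
CS = (1/2) * 386/7 * (104/3 - 114/7) = 74498/147
PS = (1/2) * 386/7 * (114/7 - 5/2) = 37249/98
TS = CS + PS = 74498/147 + 37249/98 = 37249/42

37249/42


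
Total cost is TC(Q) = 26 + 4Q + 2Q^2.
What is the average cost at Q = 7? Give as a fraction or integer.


TC(7) = 26 + 4*7 + 2*7^2
TC(7) = 26 + 28 + 98 = 152
AC = TC/Q = 152/7 = 152/7

152/7


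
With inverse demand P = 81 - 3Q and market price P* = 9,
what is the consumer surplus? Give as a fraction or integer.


Maximum willingness to pay (at Q=0): P_max = 81
Quantity demanded at P* = 9:
Q* = (81 - 9)/3 = 24
CS = (1/2) * Q* * (P_max - P*)
CS = (1/2) * 24 * (81 - 9)
CS = (1/2) * 24 * 72 = 864

864


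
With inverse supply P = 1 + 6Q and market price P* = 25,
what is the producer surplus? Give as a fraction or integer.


Minimum supply price (at Q=0): P_min = 1
Quantity supplied at P* = 25:
Q* = (25 - 1)/6 = 4
PS = (1/2) * Q* * (P* - P_min)
PS = (1/2) * 4 * (25 - 1)
PS = (1/2) * 4 * 24 = 48

48


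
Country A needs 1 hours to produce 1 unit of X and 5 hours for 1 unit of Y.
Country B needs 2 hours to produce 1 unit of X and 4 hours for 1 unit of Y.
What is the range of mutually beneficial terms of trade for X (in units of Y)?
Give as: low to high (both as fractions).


Opportunity cost of X for Country A = hours_X / hours_Y = 1/5 = 1/5 units of Y
Opportunity cost of X for Country B = hours_X / hours_Y = 2/4 = 1/2 units of Y
Terms of trade must be between the two opportunity costs.
Range: 1/5 to 1/2

1/5 to 1/2
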